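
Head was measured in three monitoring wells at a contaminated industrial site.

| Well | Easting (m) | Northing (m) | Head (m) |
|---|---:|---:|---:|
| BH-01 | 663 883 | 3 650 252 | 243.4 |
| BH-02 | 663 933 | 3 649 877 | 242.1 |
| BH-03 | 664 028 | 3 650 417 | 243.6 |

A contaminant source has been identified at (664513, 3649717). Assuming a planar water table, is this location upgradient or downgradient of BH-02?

With h = a·x + b·y + c and BH-01 as origin, the differences give:
  50·a + (-375)·b = -1.3
  145·a + 165·b = +0.2
Eliminate b (×165 and ×(-375), subtract): 62625·a = -139.50 → a = ∂h/∂x = -0.002228
Back-substitute: b = ∂h/∂y = +0.003170.
Head at (664513, 3649717) = 243.4 + (-0.002228)·(630) + (+0.003170)·(-535) = 240.30 m.
That is lower than the 242.1 m at BH-02, so the point is downgradient.

downgradient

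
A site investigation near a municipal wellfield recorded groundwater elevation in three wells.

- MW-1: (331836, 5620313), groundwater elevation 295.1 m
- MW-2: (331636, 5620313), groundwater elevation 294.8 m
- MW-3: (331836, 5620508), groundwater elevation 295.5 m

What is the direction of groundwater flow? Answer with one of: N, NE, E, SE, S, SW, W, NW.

∂h/∂x = (294.8 − 295.1) / (331636 − 331836) = +0.001500
∂h/∂y = (295.5 − 295.1) / (5620508 − 5620313) = +0.002051
Flow = −∇h = (-0.001500 east, -0.002051 north), which points southwest.

SW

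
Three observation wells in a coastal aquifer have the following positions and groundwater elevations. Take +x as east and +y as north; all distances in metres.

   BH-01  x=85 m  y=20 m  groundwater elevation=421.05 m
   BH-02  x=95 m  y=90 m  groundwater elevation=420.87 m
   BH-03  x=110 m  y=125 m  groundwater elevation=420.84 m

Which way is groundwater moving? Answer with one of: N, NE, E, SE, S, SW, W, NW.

With h = a·x + b·y + c and BH-01 as origin, the differences give:
  10·a + 70·b = -0.18
  25·a + 105·b = -0.21
Eliminate b (×105 and ×70, subtract): -700·a = -4.200 → a = ∂h/∂x = +0.006000
Back-substitute: b = ∂h/∂y = -0.003429.
Flow = −∇h = (-0.006000 east, +0.003429 north), which points northwest.

NW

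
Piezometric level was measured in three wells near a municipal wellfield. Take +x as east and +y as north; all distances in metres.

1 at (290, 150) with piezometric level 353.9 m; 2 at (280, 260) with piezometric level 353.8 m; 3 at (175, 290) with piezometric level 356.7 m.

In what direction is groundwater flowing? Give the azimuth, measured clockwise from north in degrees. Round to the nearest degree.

083°

Taking 1 as reference: 2−1 = (-10, 110, -0.1); 3−1 = (-115, 140, +2.8).
Determinant of the coordinate differences = (-10)·140 − (-115)·110 = 11250.
∂h/∂x = [(-0.1)·140 − (+2.8)·110] / 11250 = -0.02862
∂h/∂y = [(-10)·(+2.8) − (-115)·(-0.1)] / 11250 = -0.003511
Flow direction (−∇h) has components (+0.02862 E, +0.003511 N).
Azimuth = atan2(E, N) = atan2(+0.02862, +0.003511) = 83.0° ≈ 083°.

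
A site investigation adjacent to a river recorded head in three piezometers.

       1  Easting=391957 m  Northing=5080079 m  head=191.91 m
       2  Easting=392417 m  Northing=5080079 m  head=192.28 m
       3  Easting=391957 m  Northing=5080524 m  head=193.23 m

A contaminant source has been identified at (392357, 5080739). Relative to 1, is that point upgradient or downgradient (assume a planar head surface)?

∂h/∂x = (192.28 − 191.91) / (392417 − 391957) = +0.0008043
∂h/∂y = (193.23 − 191.91) / (5080524 − 5080079) = +0.002966
Head at (392357, 5080739) = 191.91 + (+0.0008043)·(400) + (+0.002966)·(660) = 194.19 m.
That is higher than the 191.91 m at 1, so the point is upgradient.

upgradient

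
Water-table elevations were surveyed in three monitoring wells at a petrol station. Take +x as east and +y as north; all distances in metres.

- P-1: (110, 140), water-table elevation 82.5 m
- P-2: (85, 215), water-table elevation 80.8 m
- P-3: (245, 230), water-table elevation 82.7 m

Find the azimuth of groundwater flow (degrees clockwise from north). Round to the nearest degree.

323°

Taking P-1 as reference: P-2−P-1 = (-25, 75, -1.7); P-3−P-1 = (135, 90, +0.2).
Determinant of the coordinate differences = (-25)·90 − 135·75 = -12375.
∂h/∂x = [(-1.7)·90 − (+0.2)·75] / -12375 = +0.01358
∂h/∂y = [(-25)·(+0.2) − 135·(-1.7)] / -12375 = -0.01814
Flow direction (−∇h) has components (-0.01358 E, +0.01814 N).
Azimuth = atan2(E, N) = atan2(-0.01358, +0.01814) = 323.2° ≈ 323°.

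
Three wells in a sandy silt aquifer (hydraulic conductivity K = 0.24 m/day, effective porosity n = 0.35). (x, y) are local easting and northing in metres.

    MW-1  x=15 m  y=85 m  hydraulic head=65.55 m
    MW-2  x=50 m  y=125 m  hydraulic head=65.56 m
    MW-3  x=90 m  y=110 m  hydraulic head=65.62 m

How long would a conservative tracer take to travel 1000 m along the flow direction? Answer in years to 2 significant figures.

2800 years

Differences from MW-1: to MW-2 (Δx, Δy, Δh) = (35, 40, +0.01); to MW-3 = (75, 25, +0.07).
Determinant of the coordinate differences = 35·25 − 75·40 = -2125.
∂h/∂x = [(+0.01)·25 − (+0.07)·40] / -2125 = +0.001200
∂h/∂y = [35·(+0.07) − 75·(+0.01)] / -2125 = -0.0008000
|∇h| = √(0.001200² + -0.0008000²) = 0.001442
Seepage velocity v = K·i/n = 0.24 × 0.001442 / 0.35 = 0.0009888 m/day.
t = 1000 / 0.0009888 = 1.011e+06 days = 2.77e+03 years.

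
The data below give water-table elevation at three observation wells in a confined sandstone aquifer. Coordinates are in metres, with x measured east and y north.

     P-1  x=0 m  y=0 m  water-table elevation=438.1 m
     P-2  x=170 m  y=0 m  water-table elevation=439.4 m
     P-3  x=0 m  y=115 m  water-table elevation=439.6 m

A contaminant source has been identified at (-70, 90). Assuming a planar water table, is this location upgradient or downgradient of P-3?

∂h/∂x = (439.4 − 438.1) / (170 − 0) = +0.007647
∂h/∂y = (439.6 − 438.1) / (115 − 0) = +0.01304
Head at (-70, 90) = 438.1 + (+0.007647)·(-70) + (+0.01304)·(90) = 438.74 m.
That is lower than the 439.6 m at P-3, so the point is downgradient.

downgradient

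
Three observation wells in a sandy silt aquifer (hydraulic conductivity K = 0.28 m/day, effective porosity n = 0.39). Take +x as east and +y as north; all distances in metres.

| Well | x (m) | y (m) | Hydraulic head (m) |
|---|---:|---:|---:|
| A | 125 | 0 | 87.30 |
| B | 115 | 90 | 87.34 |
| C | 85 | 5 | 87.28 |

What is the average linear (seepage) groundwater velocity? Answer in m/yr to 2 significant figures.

Three-point gradient (reference A): Δ to B = (-10, 90, +0.04), Δ to C = (-40, 5, -0.02).
∂h/∂x = +0.0005634, ∂h/∂y = +0.0005070 (det = 3550).
|∇h| = √(0.0005634² + 0.0005070²) = 0.0007579
Seepage velocity v = K·i/n = 0.28 × 0.0007579 / 0.39 = 0.0005441 m/day = 0.1987 m/yr.

0.20 m/yr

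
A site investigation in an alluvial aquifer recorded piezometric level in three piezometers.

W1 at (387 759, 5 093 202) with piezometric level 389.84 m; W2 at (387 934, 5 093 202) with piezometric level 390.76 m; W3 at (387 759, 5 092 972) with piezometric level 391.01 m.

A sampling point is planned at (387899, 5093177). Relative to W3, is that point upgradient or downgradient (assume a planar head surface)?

downgradient

∂h/∂x = (390.76 − 389.84) / (387934 − 387759) = +0.005257
∂h/∂y = (391.01 − 389.84) / (5092972 − 5093202) = -0.005087
Head at (387899, 5093177) = 389.84 + (+0.005257)·(140) + (-0.005087)·(-25) = 390.70 m.
That is lower than the 391.01 m at W3, so the point is downgradient.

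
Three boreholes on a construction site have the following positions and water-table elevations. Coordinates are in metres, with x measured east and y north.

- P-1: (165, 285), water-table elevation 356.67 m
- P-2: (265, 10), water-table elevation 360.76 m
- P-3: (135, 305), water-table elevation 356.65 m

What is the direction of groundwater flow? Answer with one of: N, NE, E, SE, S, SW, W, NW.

NE

Taking P-1 as reference: P-2−P-1 = (100, -275, +4.09); P-3−P-1 = (-30, 20, -0.02).
Solve a·Δx + b·Δy = Δh: det = 100·20 − (-30)·(-275) = -6250.
∂h/∂x = [(+4.09)·20 − (-0.02)·(-275)] / -6250 = -0.01221
∂h/∂y = [100·(-0.02) − (-30)·(+4.09)] / -6250 = -0.01931
Flow = −∇h = (+0.01221 east, +0.01931 north), which points northeast.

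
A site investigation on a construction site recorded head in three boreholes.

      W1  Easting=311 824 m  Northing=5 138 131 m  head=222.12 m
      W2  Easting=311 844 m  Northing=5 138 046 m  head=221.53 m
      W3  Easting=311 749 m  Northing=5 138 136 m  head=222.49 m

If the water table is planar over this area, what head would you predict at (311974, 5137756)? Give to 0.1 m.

Taking W1 as reference: W2−W1 = (20, -85, -0.59); W3−W1 = (-75, 5, +0.37).
Solve a·Δx + b·Δy = Δh: det = 20·5 − (-75)·(-85) = -6275.
∂h/∂x = [(-0.59)·5 − (+0.37)·(-85)] / -6275 = -0.004542
∂h/∂y = [20·(+0.37) − (-75)·(-0.59)] / -6275 = +0.005873
h(311974, 5137756) = 222.12 + (-0.004542)·(150) + (+0.005873)·(-375) = 222.12 -0.681 -2.202 = 219.237 m.

219.2 m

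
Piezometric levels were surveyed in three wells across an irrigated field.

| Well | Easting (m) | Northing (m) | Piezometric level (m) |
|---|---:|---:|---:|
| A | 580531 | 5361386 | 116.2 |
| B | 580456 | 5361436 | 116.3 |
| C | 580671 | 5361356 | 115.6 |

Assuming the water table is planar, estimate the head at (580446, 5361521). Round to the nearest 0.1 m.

Taking A as reference: B−A = (-75, 50, +0.1); C−A = (140, -30, -0.6).
Solve a·Δx + b·Δy = Δh: det = (-75)·(-30) − 140·50 = -4750.
∂h/∂x = [(+0.1)·(-30) − (-0.6)·50] / -4750 = -0.005684
∂h/∂y = [(-75)·(-0.6) − 140·(+0.1)] / -4750 = -0.006526
h(580446, 5361521) = 116.2 + (-0.005684)·(-85) + (-0.006526)·(135) = 116.2 +0.483 -0.881 = 115.802 m.

115.8 m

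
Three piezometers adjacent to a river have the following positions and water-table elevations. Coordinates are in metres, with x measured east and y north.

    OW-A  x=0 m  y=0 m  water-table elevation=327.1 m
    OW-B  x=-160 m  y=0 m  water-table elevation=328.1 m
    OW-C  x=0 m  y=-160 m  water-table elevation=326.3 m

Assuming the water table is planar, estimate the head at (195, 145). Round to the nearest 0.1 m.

326.6 m

∂h/∂x = (328.1 − 327.1) / (-160 − 0) = -0.006250
∂h/∂y = (326.3 − 327.1) / (-160 − 0) = +0.005000
h(195, 145) = 327.1 + (-0.006250)·(195) + (+0.005000)·(145) = 327.1 -1.219 +0.725 = 326.606 m.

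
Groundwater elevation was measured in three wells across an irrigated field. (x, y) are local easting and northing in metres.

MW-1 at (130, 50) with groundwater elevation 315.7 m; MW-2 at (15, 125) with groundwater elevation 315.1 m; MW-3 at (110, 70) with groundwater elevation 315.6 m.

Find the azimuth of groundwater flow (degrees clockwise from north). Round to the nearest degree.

Taking MW-1 as reference: MW-2−MW-1 = (-115, 75, -0.6); MW-3−MW-1 = (-20, 20, -0.1).
Solve a·Δx + b·Δy = Δh: det = (-115)·20 − (-20)·75 = -800.
∂h/∂x = [(-0.6)·20 − (-0.1)·75] / -800 = +0.005625
∂h/∂y = [(-115)·(-0.1) − (-20)·(-0.6)] / -800 = +0.0006250
Flow direction (−∇h) has components (-0.005625 E, -0.0006250 N).
Azimuth = atan2(E, N) = atan2(-0.005625, -0.0006250) = 263.7° ≈ 264°.

264°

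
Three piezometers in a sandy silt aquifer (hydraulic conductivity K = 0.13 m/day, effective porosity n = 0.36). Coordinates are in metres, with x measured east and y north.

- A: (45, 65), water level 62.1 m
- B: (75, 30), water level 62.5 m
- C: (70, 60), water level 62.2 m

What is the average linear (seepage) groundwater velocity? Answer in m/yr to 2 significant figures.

1.3 m/yr

Three-point gradient (reference A): Δ to B = (30, -35, +0.4), Δ to C = (25, -5, +0.1).
∂h/∂x = +0.002069, ∂h/∂y = -0.009655 (det = 725).
|∇h| = √(0.002069² + -0.009655²) = 0.009874
Seepage velocity v = K·i/n = 0.13 × 0.009874 / 0.36 = 0.003566 m/day = 1.302 m/yr.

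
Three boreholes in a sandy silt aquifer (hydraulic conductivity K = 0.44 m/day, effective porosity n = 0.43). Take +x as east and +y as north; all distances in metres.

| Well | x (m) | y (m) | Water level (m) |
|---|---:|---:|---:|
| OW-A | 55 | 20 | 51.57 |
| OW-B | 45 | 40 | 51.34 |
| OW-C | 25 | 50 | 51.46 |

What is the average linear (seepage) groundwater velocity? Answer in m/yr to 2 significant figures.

9.3 m/yr

With h = a·x + b·y + c and OW-A as origin, the differences give:
  (-10)·a + 20·b = -0.23
  (-30)·a + 30·b = -0.11
Eliminate b (×30 and ×20, subtract): 300·a = -4.700 → a = ∂h/∂x = -0.01567
Back-substitute: b = ∂h/∂y = -0.01933.
|∇h| = √(-0.01567² + -0.01933²) = 0.02488
Seepage velocity v = K·i/n = 0.44 × 0.02488 / 0.43 = 0.02546 m/day = 9.299 m/yr.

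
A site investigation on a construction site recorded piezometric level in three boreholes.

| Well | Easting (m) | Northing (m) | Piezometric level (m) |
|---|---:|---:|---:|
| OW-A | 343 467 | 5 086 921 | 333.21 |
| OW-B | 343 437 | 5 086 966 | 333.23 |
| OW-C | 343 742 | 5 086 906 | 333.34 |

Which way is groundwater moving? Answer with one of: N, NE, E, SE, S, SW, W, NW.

With h = a·x + b·y + c and OW-A as origin, the differences give:
  (-30)·a + 45·b = +0.02
  275·a + (-15)·b = +0.13
Eliminate b (×(-15) and ×45, subtract): -11925·a = -6.150 → a = ∂h/∂x = +0.0005157
Back-substitute: b = ∂h/∂y = +0.0007883.
Flow = −∇h = (-0.0005157 east, -0.0007883 north), which points southwest.

SW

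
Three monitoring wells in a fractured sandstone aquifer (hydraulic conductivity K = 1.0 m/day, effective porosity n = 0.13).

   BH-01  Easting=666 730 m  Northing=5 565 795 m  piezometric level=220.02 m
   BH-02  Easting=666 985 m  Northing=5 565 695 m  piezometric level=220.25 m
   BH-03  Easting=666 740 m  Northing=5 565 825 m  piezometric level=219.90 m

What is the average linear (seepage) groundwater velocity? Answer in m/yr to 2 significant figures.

Three-point gradient (reference BH-01): Δ to BH-02 = (255, -100, +0.23), Δ to BH-03 = (10, 30, -0.12).
∂h/∂x = -0.0005896, ∂h/∂y = -0.003803 (det = 8650).
|∇h| = √(-0.0005896² + -0.003803²) = 0.003848
Seepage velocity v = K·i/n = 1.0 × 0.003848 / 0.13 = 0.0296 m/day = 10.81 m/yr.

11 m/yr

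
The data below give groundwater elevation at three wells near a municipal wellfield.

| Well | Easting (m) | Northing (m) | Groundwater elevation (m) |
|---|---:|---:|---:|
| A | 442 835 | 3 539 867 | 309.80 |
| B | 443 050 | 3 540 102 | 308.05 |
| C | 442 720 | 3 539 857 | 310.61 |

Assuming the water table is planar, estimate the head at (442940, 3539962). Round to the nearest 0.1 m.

309.0 m

Three-point gradient (reference A): Δ to B = (215, 235, -1.75), Δ to C = (-115, -10, +0.81).
∂h/∂x = -0.006949, ∂h/∂y = -0.001089 (det = 24875).
h(442940, 3539962) = 309.80 + (-0.006949)·(105) + (-0.001089)·(95) = 309.80 -0.730 -0.103 = 308.967 m.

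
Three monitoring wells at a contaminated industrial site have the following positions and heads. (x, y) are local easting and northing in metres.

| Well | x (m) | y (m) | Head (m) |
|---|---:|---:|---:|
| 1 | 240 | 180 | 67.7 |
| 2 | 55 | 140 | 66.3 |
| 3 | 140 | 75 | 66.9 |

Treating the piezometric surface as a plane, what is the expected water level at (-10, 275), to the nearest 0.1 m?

Taking 1 as reference: 2−1 = (-185, -40, -1.4); 3−1 = (-100, -105, -0.8).
Solve a·Δx + b·Δy = Δh: det = (-185)·(-105) − (-100)·(-40) = 15425.
∂h/∂x = [(-1.4)·(-105) − (-0.8)·(-40)] / 15425 = +0.007455
∂h/∂y = [(-185)·(-0.8) − (-100)·(-1.4)] / 15425 = +0.0005186
h(-10, 275) = 67.7 + (+0.007455)·(-250) + (+0.0005186)·(95) = 67.7 -1.864 +0.049 = 65.885 m.

65.9 m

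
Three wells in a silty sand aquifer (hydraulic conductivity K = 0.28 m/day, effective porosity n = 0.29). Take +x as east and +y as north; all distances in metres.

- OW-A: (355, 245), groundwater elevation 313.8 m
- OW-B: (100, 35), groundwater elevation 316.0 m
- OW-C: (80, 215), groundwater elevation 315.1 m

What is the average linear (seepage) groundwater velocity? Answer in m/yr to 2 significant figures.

2.4 m/yr

Three-point gradient (reference OW-A): Δ to OW-B = (-255, -210, +2.2), Δ to OW-C = (-275, -30, +1.3).
∂h/∂x = -0.004132, ∂h/∂y = -0.005459 (det = -50100).
|∇h| = √(-0.004132² + -0.005459²) = 0.006846
Seepage velocity v = K·i/n = 0.28 × 0.006846 / 0.29 = 0.00661 m/day = 2.414 m/yr.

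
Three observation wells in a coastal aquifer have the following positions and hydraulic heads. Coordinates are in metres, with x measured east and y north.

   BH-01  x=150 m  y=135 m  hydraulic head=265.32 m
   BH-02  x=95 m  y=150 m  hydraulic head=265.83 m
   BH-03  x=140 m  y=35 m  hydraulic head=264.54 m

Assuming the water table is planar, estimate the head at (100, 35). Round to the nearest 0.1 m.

Differences from BH-01: to BH-02 (Δx, Δy, Δh) = (-55, 15, +0.51); to BH-03 = (-10, -100, -0.78).
Determinant of the coordinate differences = (-55)·(-100) − (-10)·15 = 5650.
∂h/∂x = [(+0.51)·(-100) − (-0.78)·15] / 5650 = -0.006956
∂h/∂y = [(-55)·(-0.78) − (-10)·(+0.51)] / 5650 = +0.008496
h(100, 35) = 265.32 + (-0.006956)·(-50) + (+0.008496)·(-100) = 265.32 +0.348 -0.850 = 264.818 m.

264.8 m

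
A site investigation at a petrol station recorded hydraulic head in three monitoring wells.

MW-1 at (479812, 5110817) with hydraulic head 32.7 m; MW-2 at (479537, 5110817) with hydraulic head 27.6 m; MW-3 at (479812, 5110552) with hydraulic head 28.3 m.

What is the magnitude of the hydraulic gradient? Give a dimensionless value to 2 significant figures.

∂h/∂x = (27.6 − 32.7) / (479537 − 479812) = +0.01855
∂h/∂y = (28.3 − 32.7) / (5110552 − 5110817) = +0.01660
|∇h| = √(0.01855² + 0.01660²) = 0.02489

0.025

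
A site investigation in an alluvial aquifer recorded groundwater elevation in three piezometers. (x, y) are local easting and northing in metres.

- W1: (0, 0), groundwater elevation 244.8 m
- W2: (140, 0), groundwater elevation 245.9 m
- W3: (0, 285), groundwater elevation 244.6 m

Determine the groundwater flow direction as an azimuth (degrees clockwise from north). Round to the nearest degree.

275°

∂h/∂x = (245.9 − 244.8) / (140 − 0) = +0.007857
∂h/∂y = (244.6 − 244.8) / (285 − 0) = -0.0007018
Flow direction (−∇h) has components (-0.007857 E, +0.0007018 N).
Azimuth = atan2(E, N) = atan2(-0.007857, +0.0007018) = 275.1° ≈ 275°.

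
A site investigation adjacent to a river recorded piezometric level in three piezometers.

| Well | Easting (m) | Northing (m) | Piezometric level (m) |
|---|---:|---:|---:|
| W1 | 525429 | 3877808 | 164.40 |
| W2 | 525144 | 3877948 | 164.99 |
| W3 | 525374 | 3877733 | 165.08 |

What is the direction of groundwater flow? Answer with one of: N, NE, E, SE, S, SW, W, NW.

NE

Differences from W1: to W2 (Δx, Δy, Δh) = (-285, 140, +0.59); to W3 = (-55, -75, +0.68).
Solve a·Δx + b·Δy = Δh: det = (-285)·(-75) − (-55)·140 = 29075.
∂h/∂x = [(+0.59)·(-75) − (+0.68)·140] / 29075 = -0.004796
∂h/∂y = [(-285)·(+0.68) − (-55)·(+0.59)] / 29075 = -0.005549
Flow = −∇h = (+0.004796 east, +0.005549 north), which points northeast.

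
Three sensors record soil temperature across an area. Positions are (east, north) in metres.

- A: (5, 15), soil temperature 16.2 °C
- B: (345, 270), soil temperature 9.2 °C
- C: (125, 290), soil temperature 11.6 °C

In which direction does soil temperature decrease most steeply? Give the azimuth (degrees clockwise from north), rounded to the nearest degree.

Differences from A: to B (Δx, Δy, Δh) = (340, 255, -7.0); to C = (120, 275, -4.6).
Solve a·Δx + b·Δy = ΔT: det = 340·275 − 120·255 = 62900.
∂T/∂x = [(-7.0)·275 − (-4.6)·255] / 62900 = -0.01196
∂T/∂y = [340·(-4.6) − 120·(-7.0)] / 62900 = -0.01151
Steepest decrease is along −∇f: components (+0.01196 E, +0.01151 N).
Azimuth = atan2(+0.01196, +0.01151) = 46.1° ≈ 046°.

046°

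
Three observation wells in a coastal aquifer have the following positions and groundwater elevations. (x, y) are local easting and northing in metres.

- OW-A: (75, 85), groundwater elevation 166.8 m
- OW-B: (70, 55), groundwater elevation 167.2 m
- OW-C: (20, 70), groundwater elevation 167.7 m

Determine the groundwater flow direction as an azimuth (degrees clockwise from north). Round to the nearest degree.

050°

Three-point gradient (reference OW-A): Δ to OW-B = (-5, -30, +0.4), Δ to OW-C = (-55, -15, +0.9).
∂h/∂x = -0.01333, ∂h/∂y = -0.01111 (det = -1575).
Flow direction (−∇h) has components (+0.01333 E, +0.01111 N).
Azimuth = atan2(E, N) = atan2(+0.01333, +0.01111) = 50.2° ≈ 050°.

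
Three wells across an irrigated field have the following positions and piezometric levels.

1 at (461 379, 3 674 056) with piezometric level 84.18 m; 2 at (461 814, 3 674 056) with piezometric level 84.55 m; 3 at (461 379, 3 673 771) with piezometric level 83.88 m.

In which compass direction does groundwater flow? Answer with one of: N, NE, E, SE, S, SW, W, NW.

SW

∂h/∂x = (84.55 − 84.18) / (461814 − 461379) = +0.0008506
∂h/∂y = (83.88 − 84.18) / (3673771 − 3674056) = +0.001053
Flow = −∇h = (-0.0008506 east, -0.001053 north), which points southwest.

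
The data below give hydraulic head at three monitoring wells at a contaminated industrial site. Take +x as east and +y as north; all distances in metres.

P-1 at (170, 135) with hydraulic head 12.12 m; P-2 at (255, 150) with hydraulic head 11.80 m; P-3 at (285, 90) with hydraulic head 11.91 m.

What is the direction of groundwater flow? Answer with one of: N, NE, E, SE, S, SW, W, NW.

NE

With h = a·x + b·y + c and P-1 as origin, the differences give:
  85·a + 15·b = -0.32
  115·a + (-45)·b = -0.21
Eliminate b (×(-45) and ×15, subtract): -5550·a = 17.550 → a = ∂h/∂x = -0.003162
Back-substitute: b = ∂h/∂y = -0.003414.
Flow = −∇h = (+0.003162 east, +0.003414 north), which points northeast.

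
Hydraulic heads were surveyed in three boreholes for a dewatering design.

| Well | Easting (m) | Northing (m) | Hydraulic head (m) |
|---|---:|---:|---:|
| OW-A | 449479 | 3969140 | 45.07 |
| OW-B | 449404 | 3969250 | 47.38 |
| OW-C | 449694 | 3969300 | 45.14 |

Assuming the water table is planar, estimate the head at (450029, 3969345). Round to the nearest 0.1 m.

With h = a·x + b·y + c and OW-A as origin, the differences give:
  (-75)·a + 110·b = +2.31
  215·a + 160·b = +0.07
Eliminate b (×160 and ×110, subtract): -35650·a = 361.900 → a = ∂h/∂x = -0.01015
Back-substitute: b = ∂h/∂y = +0.01408.
h(450029, 3969345) = 45.07 + (-0.01015)·(550) + (+0.01408)·(205) = 45.07 -5.583 +2.886 = 42.373 m.

42.4 m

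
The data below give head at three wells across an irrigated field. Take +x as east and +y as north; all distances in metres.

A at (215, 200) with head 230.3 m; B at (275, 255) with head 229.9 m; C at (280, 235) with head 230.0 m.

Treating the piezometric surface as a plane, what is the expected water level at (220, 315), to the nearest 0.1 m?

229.7 m

Differences from A: to B (Δx, Δy, Δh) = (60, 55, -0.4); to C = (65, 35, -0.3).
Solve a·Δx + b·Δy = Δh: det = 60·35 − 65·55 = -1475.
∂h/∂x = [(-0.4)·35 − (-0.3)·55] / -1475 = -0.001695
∂h/∂y = [60·(-0.3) − 65·(-0.4)] / -1475 = -0.005424
h(220, 315) = 230.3 + (-0.001695)·(5) + (-0.005424)·(115) = 230.3 -0.008 -0.624 = 229.668 m.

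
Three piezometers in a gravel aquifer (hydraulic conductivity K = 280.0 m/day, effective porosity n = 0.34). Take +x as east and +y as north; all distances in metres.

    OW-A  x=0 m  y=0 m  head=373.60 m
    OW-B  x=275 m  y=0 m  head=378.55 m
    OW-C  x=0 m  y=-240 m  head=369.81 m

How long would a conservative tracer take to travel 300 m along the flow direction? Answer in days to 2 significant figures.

15 days

∂h/∂x = (378.55 − 373.60) / (275 − 0) = +0.01800
∂h/∂y = (369.81 − 373.60) / (-240 − 0) = +0.01579
|∇h| = √(0.01800² + 0.01579²) = 0.02394
Seepage velocity v = K·i/n = 280.0 × 0.02394 / 0.34 = 19.72 m/day.
t = 300 / 19.72 = 15.21 days.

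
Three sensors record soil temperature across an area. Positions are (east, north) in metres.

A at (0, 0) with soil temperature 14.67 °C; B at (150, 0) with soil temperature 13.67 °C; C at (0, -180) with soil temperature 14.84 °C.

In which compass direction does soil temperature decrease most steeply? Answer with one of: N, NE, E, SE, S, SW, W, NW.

∂T/∂x = (13.67 − 14.67) / (150 − 0) = -0.006667
∂T/∂y = (14.84 − 14.67) / (-180 − 0) = -0.0009444
Steepest decrease is along −∇f = (+0.006667 E, +0.0009444 N) → east.

E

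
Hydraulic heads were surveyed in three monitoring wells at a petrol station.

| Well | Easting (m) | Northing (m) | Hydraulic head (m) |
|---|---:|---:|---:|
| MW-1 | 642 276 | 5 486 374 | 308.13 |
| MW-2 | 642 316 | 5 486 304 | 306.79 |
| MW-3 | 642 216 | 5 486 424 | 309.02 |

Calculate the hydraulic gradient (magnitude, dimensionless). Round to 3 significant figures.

0.0205

Differences from MW-1: to MW-2 (Δx, Δy, Δh) = (40, -70, -1.34); to MW-3 = (-60, 50, +0.89).
Solve a·Δx + b·Δy = Δh: det = 40·50 − (-60)·(-70) = -2200.
∂h/∂x = [(-1.34)·50 − (+0.89)·(-70)] / -2200 = +0.002136
∂h/∂y = [40·(+0.89) − (-60)·(-1.34)] / -2200 = +0.02036
|∇h| = √(0.002136² + 0.02036²) = 0.02047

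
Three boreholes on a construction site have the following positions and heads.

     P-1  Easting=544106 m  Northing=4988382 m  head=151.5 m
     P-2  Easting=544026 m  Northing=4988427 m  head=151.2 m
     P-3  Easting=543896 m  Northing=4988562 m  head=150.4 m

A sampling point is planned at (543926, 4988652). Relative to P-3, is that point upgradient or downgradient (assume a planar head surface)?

Differences from P-1: to P-2 (Δx, Δy, Δh) = (-80, 45, -0.3); to P-3 = (-210, 180, -1.1).
Determinant of the coordinate differences = (-80)·180 − (-210)·45 = -4950.
∂h/∂x = [(-0.3)·180 − (-1.1)·45] / -4950 = +0.0009091
∂h/∂y = [(-80)·(-1.1) − (-210)·(-0.3)] / -4950 = -0.005051
Head at (543926, 4988652) = 151.5 + (+0.0009091)·(-180) + (-0.005051)·(270) = 149.97 m.
That is lower than the 150.4 m at P-3, so the point is downgradient.

downgradient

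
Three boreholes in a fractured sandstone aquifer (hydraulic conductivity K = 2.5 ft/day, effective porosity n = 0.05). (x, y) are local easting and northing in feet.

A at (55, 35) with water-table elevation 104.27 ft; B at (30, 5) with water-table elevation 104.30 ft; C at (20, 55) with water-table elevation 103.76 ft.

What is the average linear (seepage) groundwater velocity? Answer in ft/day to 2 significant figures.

0.65 ft/day

Taking A as reference: B−A = (-25, -30, +0.03); C−A = (-35, 20, -0.51).
Determinant of the coordinate differences = (-25)·20 − (-35)·(-30) = -1550.
∂h/∂x = [(+0.03)·20 − (-0.51)·(-30)] / -1550 = +0.009484
∂h/∂y = [(-25)·(-0.51) − (-35)·(+0.03)] / -1550 = -0.008903
|∇h| = √(0.009484² + -0.008903²) = 0.01301
Seepage velocity v = K·i/n = 2.5 × 0.01301 / 0.05 = 0.6505 ft/day.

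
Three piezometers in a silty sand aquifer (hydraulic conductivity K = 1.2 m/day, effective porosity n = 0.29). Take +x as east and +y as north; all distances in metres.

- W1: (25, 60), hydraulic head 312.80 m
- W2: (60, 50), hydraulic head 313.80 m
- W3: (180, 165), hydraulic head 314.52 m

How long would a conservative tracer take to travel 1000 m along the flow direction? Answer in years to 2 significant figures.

22 years

With h = a·x + b·y + c and W1 as origin, the differences give:
  35·a + (-10)·b = +1.00
  155·a + 105·b = +1.72
Eliminate b (×105 and ×(-10), subtract): 5225·a = 122.200 → a = ∂h/∂x = +0.02339
Back-substitute: b = ∂h/∂y = -0.01814.
|∇h| = √(0.02339² + -0.01814²) = 0.0296
Seepage velocity v = K·i/n = 1.2 × 0.0296 / 0.29 = 0.1225 m/day.
t = 1000 / 0.1225 = 8163 days = 22.3 years.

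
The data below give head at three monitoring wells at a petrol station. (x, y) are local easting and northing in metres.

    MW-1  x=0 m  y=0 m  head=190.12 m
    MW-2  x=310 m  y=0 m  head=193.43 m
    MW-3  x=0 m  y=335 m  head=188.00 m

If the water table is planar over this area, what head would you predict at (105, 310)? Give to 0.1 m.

189.3 m

∂h/∂x = (193.43 − 190.12) / (310 − 0) = +0.01068
∂h/∂y = (188.00 − 190.12) / (335 − 0) = -0.006328
h(105, 310) = 190.12 + (+0.01068)·(105) + (-0.006328)·(310) = 190.12 +1.121 -1.962 = 189.279 m.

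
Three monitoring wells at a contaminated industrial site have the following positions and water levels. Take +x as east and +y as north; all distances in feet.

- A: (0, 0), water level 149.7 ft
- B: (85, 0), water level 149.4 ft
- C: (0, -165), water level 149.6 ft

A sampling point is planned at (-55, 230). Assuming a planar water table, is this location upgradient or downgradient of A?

upgradient

∂h/∂x = (149.4 − 149.7) / (85 − 0) = -0.003529
∂h/∂y = (149.6 − 149.7) / (-165 − 0) = +0.0006061
Head at (-55, 230) = 149.7 + (-0.003529)·(-55) + (+0.0006061)·(230) = 150.03 ft.
That is higher than the 149.7 ft at A, so the point is upgradient.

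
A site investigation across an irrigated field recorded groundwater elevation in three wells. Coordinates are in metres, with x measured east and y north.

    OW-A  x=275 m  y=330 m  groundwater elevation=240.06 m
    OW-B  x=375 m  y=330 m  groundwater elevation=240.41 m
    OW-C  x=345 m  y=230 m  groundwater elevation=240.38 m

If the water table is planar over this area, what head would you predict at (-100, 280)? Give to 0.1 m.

238.8 m

Taking OW-A as reference: OW-B−OW-A = (100, 0, +0.35); OW-C−OW-A = (70, -100, +0.32).
Solve a·Δx + b·Δy = Δh: det = 100·(-100) − 70·0 = -10000.
∂h/∂x = [(+0.35)·(-100) − (+0.32)·0] / -10000 = +0.003500
∂h/∂y = [100·(+0.32) − 70·(+0.35)] / -10000 = -0.0007500
h(-100, 280) = 240.06 + (+0.003500)·(-375) + (-0.0007500)·(-50) = 240.06 -1.312 +0.037 = 238.785 m.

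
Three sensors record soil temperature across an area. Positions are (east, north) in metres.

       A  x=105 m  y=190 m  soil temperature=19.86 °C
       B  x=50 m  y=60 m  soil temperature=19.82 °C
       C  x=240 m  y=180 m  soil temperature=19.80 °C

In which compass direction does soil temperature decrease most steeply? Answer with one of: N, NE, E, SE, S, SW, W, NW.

SE

Differences from A: to B (Δx, Δy, Δh) = (-55, -130, -0.04); to C = (135, -10, -0.06).
Solve a·Δx + b·Δy = ΔT: det = (-55)·(-10) − 135·(-130) = 18100.
∂T/∂x = [(-0.04)·(-10) − (-0.06)·(-130)] / 18100 = -0.0004088
∂T/∂y = [(-55)·(-0.06) − 135·(-0.04)] / 18100 = +0.0004807
Steepest decrease is along −∇f = (+0.0004088 E, -0.0004807 N) → southeast.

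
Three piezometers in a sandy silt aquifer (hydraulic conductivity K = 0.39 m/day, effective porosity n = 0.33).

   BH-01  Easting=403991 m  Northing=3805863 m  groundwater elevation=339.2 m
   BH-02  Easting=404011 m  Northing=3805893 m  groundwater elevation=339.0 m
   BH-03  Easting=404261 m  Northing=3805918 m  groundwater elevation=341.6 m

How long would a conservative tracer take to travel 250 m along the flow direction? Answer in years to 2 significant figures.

With h = a·x + b·y + c and BH-01 as origin, the differences give:
  20·a + 30·b = -0.2
  270·a + 55·b = +2.4
Eliminate b (×55 and ×30, subtract): -7000·a = -83.00 → a = ∂h/∂x = +0.01186
Back-substitute: b = ∂h/∂y = -0.01457.
|∇h| = √(0.01186² + -0.01457²) = 0.01879
Seepage velocity v = K·i/n = 0.39 × 0.01879 / 0.33 = 0.02221 m/day.
t = 250 / 0.02221 = 1.126e+04 days = 30.8 years.

31 years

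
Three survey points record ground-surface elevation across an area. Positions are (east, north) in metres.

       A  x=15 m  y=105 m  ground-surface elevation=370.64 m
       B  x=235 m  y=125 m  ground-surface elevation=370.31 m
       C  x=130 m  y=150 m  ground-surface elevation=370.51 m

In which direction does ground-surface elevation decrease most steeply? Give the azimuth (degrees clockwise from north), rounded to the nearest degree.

With z = a·x + b·y + c and A as origin, the differences give:
  220·a + 20·b = -0.33
  115·a + 45·b = -0.13
Eliminate b (×45 and ×20, subtract): 7600·a = -12.250 → a = ∂z/∂x = -0.001612
Back-substitute: b = ∂z/∂y = +0.001230.
Steepest decrease is along −∇f: components (+0.001612 E, -0.001230 N).
Azimuth = atan2(+0.001612, -0.001230) = 127.4° ≈ 127°.

127°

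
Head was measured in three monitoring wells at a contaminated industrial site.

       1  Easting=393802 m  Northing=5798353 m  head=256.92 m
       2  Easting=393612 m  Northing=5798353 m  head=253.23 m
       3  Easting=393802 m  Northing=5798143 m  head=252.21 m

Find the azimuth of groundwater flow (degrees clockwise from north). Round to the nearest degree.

221°

∂h/∂x = (253.23 − 256.92) / (393612 − 393802) = +0.01942
∂h/∂y = (252.21 − 256.92) / (5798143 − 5798353) = +0.02243
Flow direction (−∇h) has components (-0.01942 E, -0.02243 N).
Azimuth = atan2(E, N) = atan2(-0.01942, -0.02243) = 220.9° ≈ 221°.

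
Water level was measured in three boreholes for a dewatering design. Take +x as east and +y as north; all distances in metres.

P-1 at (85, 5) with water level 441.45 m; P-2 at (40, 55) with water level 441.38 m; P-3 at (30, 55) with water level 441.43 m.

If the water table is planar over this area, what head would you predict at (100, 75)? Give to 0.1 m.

441.0 m

Three-point gradient (reference P-1): Δ to P-2 = (-45, 50, -0.07), Δ to P-3 = (-55, 50, -0.02).
∂h/∂x = -0.005000, ∂h/∂y = -0.005900 (det = 500).
h(100, 75) = 441.45 + (-0.005000)·(15) + (-0.005900)·(70) = 441.45 -0.075 -0.413 = 440.962 m.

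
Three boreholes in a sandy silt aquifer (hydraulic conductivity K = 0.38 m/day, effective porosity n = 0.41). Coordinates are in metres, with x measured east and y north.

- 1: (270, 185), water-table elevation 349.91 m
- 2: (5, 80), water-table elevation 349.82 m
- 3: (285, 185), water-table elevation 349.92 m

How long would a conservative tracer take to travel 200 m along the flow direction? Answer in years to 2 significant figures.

With h = a·x + b·y + c and 1 as origin, the differences give:
  (-265)·a + (-105)·b = -0.09
  15·a + 0·b = +0.01
Eliminate b (×0 and ×(-105), subtract): 1575·a = 1.050 → a = ∂h/∂x = +0.0006667
Back-substitute: b = ∂h/∂y = -0.0008254.
|∇h| = √(0.0006667² + -0.0008254²) = 0.001061
Seepage velocity v = K·i/n = 0.38 × 0.001061 / 0.41 = 0.0009834 m/day.
t = 200 / 0.0009834 = 2.034e+05 days = 557 years.

560 years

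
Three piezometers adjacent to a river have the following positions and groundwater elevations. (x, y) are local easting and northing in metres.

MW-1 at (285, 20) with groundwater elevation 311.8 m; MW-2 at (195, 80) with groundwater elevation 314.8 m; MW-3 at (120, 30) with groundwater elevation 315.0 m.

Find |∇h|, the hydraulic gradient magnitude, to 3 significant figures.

0.0292

Three-point gradient (reference MW-1): Δ to MW-2 = (-90, 60, +3.0), Δ to MW-3 = (-165, 10, +3.2).
∂h/∂x = -0.01800, ∂h/∂y = +0.02300 (det = 9000).
|∇h| = √(-0.01800² + 0.02300²) = 0.02921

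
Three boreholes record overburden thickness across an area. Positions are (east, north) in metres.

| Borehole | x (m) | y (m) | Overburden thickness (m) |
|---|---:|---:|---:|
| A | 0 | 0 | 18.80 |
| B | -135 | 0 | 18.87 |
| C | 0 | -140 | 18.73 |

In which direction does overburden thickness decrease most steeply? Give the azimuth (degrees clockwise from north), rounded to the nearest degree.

134°

∂d/∂x = (18.87 − 18.80) / (-135 − 0) = -0.0005185
∂d/∂y = (18.73 − 18.80) / (-140 − 0) = +0.0005000
Steepest decrease is along −∇f: components (+0.0005185 E, -0.0005000 N).
Azimuth = atan2(+0.0005185, -0.0005000) = 134.0° ≈ 134°.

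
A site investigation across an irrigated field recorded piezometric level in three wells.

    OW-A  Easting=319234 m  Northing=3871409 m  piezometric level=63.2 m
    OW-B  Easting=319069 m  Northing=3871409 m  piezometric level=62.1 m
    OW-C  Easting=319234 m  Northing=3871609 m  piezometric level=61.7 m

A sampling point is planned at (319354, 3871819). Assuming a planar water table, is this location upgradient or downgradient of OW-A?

downgradient

∂h/∂x = (62.1 − 63.2) / (319069 − 319234) = +0.006667
∂h/∂y = (61.7 − 63.2) / (3871609 − 3871409) = -0.007500
Head at (319354, 3871819) = 63.2 + (+0.006667)·(120) + (-0.007500)·(410) = 60.92 m.
That is lower than the 63.2 m at OW-A, so the point is downgradient.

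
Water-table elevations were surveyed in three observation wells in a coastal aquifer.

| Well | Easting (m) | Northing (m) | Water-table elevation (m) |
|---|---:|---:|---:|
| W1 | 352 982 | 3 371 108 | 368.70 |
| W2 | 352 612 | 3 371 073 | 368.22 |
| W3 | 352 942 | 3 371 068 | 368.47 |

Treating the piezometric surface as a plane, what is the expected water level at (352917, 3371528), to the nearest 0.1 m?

Taking W1 as reference: W2−W1 = (-370, -35, -0.48); W3−W1 = (-40, -40, -0.23).
Solve a·Δx + b·Δy = Δh: det = (-370)·(-40) − (-40)·(-35) = 13400.
∂h/∂x = [(-0.48)·(-40) − (-0.23)·(-35)] / 13400 = +0.0008321
∂h/∂y = [(-370)·(-0.23) − (-40)·(-0.48)] / 13400 = +0.004918
h(352917, 3371528) = 368.70 + (+0.0008321)·(-65) + (+0.004918)·(420) = 368.70 -0.054 +2.066 = 370.711 m.

370.7 m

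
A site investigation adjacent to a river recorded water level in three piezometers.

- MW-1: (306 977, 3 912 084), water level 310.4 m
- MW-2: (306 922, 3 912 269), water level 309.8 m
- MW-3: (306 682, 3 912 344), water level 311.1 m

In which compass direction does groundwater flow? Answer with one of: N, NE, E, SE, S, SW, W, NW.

NE

Differences from MW-1: to MW-2 (Δx, Δy, Δh) = (-55, 185, -0.6); to MW-3 = (-295, 260, +0.7).
Determinant of the coordinate differences = (-55)·260 − (-295)·185 = 40275.
∂h/∂x = [(-0.6)·260 − (+0.7)·185] / 40275 = -0.007089
∂h/∂y = [(-55)·(+0.7) − (-295)·(-0.6)] / 40275 = -0.005351
Flow = −∇h = (+0.007089 east, +0.005351 north), which points northeast.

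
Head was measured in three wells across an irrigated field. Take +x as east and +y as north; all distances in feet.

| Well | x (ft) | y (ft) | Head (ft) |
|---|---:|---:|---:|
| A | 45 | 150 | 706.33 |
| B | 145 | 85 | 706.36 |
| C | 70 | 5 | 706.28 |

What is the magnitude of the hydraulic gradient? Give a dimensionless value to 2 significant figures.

0.00074

Differences from A: to B (Δx, Δy, Δh) = (100, -65, +0.03); to C = (25, -145, -0.05).
Solve a·Δx + b·Δy = Δh: det = 100·(-145) − 25·(-65) = -12875.
∂h/∂x = [(+0.03)·(-145) − (-0.05)·(-65)] / -12875 = +0.0005903
∂h/∂y = [100·(-0.05) − 25·(+0.03)] / -12875 = +0.0004466
|∇h| = √(0.0005903² + 0.0004466²) = 0.0007402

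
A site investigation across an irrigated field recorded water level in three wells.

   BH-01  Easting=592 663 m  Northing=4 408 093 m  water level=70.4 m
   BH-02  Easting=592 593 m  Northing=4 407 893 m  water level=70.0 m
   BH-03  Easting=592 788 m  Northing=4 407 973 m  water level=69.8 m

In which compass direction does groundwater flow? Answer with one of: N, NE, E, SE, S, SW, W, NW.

SE

Three-point gradient (reference BH-01): Δ to BH-02 = (-70, -200, -0.4), Δ to BH-03 = (125, -120, -0.6).
∂h/∂x = -0.002156, ∂h/∂y = +0.002754 (det = 33400).
Flow = −∇h = (+0.002156 east, -0.002754 north), which points southeast.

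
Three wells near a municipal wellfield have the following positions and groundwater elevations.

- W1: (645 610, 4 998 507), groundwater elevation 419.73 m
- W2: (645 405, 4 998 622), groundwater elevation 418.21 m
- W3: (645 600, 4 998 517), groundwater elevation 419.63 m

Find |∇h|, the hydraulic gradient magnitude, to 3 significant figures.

0.00718

Taking W1 as reference: W2−W1 = (-205, 115, -1.52); W3−W1 = (-10, 10, -0.10).
Solve a·Δx + b·Δy = Δh: det = (-205)·10 − (-10)·115 = -900.
∂h/∂x = [(-1.52)·10 − (-0.10)·115] / -900 = +0.004111
∂h/∂y = [(-205)·(-0.10) − (-10)·(-1.52)] / -900 = -0.005889
|∇h| = √(0.004111² + -0.005889²) = 0.007182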